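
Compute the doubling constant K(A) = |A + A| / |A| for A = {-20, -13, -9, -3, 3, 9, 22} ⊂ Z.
K = |A + A| / |A| = 25/7

Enumerate A + A = {a + b : a, b ∈ A}. With |A| = 7, there are |A|^2 = 49 ordered sum pairs; collecting distinct values, A + A = {-40, -33, -29, -26, -23, -22, -18, -17, -16, -12, -11, -10, -6, -4, 0, 2, 6, 9, 12, 13, 18, 19, 25, 31, 44}, so |A + A| = 25. Thus K = 25/7. For comparison, the minimum possible |A + A| over all 7-element sets is 2·7 − 1 = 13 (so min K = 13/7), attained only by arithmetic progressions.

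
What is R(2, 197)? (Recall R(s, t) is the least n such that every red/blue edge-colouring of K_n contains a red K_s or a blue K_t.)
R(2, 197) = 197

R(2, k) = k for all k ≥ 2: in a 2-colouring of K_k, either some edge is red (a red K_2) or all edges are blue (a blue K_k). And K_{196} coloured all-blue has no blue K_197, so R(2, 197) > 196. Hence R(2, 197) = 197.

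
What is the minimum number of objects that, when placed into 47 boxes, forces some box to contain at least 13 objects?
n = (13 − 1)·47 + 1 = 565

By the generalised pigeonhole principle, to guarantee some box contains ≥ r objects we need more than (r − 1) · k objects total. Threshold: n = (r − 1) · k + 1. With r = 13 and k = 47: n = 12 · 47 + 1 = 564 + 1 = 565. For n = 564 = 12 · 47, we can put exactly 12 objects in every box, avoiding 13 in any single one — so 565 is tight.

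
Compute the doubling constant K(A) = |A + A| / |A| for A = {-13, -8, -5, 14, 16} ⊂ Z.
K = |A + A| / |A| = 15/5 = 3

Enumerate A + A = {a + b : a, b ∈ A}. With |A| = 5, there are |A|^2 = 25 ordered sum pairs; collecting distinct values, A + A = {-26, -21, -18, -16, -13, -10, 1, 3, 6, 8, 9, 11, 28, 30, 32}, so |A + A| = 15. Thus K = 15/5 = 3. For comparison, the minimum possible |A + A| over all 5-element sets is 2·5 − 1 = 9 (so min K = 9/5), attained only by arithmetic progressions.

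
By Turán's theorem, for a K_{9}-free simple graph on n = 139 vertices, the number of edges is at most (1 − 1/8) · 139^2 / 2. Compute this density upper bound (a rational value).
Turán density bound = (7/8) · 139^2/2 = 135247/16 ≈ 8452.9375

Turán's theorem: ex(n, K_{r+1}) is achieved by the complete r-partite Turán graph T(n, r) with parts as balanced as possible, and is at most (1 − 1/r) · n^2/2. For r = 8, n = 139: the density bound is (7/8) · 19321/2 = 135247/16 ≈ 8452.9375. The integer-valued extremum is e(T(139, 8)) = 8452, which is strictly less than the density bound 135247/16 since 8 ∤ 139 (the parts of T(139, 8) cannot all be equal).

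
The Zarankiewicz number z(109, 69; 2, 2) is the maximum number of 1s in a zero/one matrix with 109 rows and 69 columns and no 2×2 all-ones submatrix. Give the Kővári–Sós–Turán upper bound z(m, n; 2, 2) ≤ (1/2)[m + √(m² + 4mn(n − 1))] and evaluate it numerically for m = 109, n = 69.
z(109, 69; 2, 2) ≤ (1/2)[109 + √(109² + 4·109·69·68)] = (1/2)[109 + √2057593] = 771.7156

Kővári–Sós–Turán: let r_1, ..., r_109 be the row sums and z = Σ r_i the total number of 1s. Each pair of columns can share at most one row with both entries 1 (else a 2×2 all-ones block appears), so Σ_i C(r_i, 2) ≤ C(69, 2) = 2346. By convexity Σ_i C(r_i, 2) ≥ 109·C(z/109, 2) = z(z − 109)/(2·109), giving z² − 109z − 109·69·68 ≤ 0 and hence z ≤ (1/2)[109 + √(11881 + 4·511428)] = (1/2)[109 + √2057593] ≈ (1/2)(109 + 1434.4312) = 771.7156.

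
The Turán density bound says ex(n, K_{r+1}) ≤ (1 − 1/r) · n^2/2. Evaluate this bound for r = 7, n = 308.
Turán density bound = (6/7) · 308^2/2 = 40656

Turán's theorem: ex(n, K_{r+1}) is achieved by the complete r-partite Turán graph T(n, r) with parts as balanced as possible, and is at most (1 − 1/r) · n^2/2. For r = 7, n = 308: the density bound is (6/7) · 94864/2 = 40656. Since 7 ∣ 308, the Turán graph T(308, 7) has parts of equal size 44, and its edge count e(T(308, 7)) = 40656 attains the density bound exactly.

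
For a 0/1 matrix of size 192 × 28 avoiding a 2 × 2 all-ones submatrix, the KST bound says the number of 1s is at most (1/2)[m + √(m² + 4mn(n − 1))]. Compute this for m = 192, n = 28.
z(192, 28; 2, 2) ≤ (1/2)[192 + √(192² + 4·192·28·27)] = (1/2)[192 + √617472] = 488.8969

Kővári–Sós–Turán: let r_1, ..., r_192 be the row sums and z = Σ r_i the total number of 1s. Each pair of columns can share at most one row with both entries 1 (else a 2×2 all-ones block appears), so Σ_i C(r_i, 2) ≤ C(28, 2) = 378. By convexity Σ_i C(r_i, 2) ≥ 192·C(z/192, 2) = z(z − 192)/(2·192), giving z² − 192z − 192·28·27 ≤ 0 and hence z ≤ (1/2)[192 + √(36864 + 4·145152)] = (1/2)[192 + √617472] ≈ (1/2)(192 + 785.7939) = 488.8969.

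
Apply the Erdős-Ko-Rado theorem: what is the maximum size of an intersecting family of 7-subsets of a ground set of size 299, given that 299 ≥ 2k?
max |F| = C(298, 6) = 924631947162

Erdős-Ko-Rado (1961): when n ≥ 2k, max |F| = C(n−1, k−1). The bound is attained by the star {A : i ∈ A} for any fixed i ∈ [n]. Here C(299−1, 7−1) = C(298, 6) = 924631947162.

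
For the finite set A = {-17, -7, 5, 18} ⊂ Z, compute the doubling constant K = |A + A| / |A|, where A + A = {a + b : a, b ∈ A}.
K = |A + A| / |A| = 10/4 = 5/2

Enumerate A + A = {a + b : a, b ∈ A}. With |A| = 4, there are |A|^2 = 16 ordered sum pairs; collecting distinct values, A + A = {-34, -24, -14, -12, -2, 1, 10, 11, 23, 36}, so |A + A| = 10. Thus K = 10/4 = 5/2. For comparison, the minimum possible |A + A| over all 4-element sets is 2·4 − 1 = 7 (so min K = 7/4), attained only by arithmetic progressions.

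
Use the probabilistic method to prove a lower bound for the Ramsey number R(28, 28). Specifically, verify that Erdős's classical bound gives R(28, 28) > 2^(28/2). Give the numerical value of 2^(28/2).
2^(28/2) = 16384; so R(28, 28) > 16384

Colour each edge of K_n uniformly at random with red/blue. The expected number of monochromatic K_28 is C(n, 28) · 2 · 2^(−C(28,2)). If C(n, 28) · 2^(1 − C(28,2)) < 1, then with positive probability no monochromatic K_28 exists, so R(28, 28) > n. The standard estimate C(n, 28) ≤ n^28/28! shows this inequality holds whenever n ≤ 2^(28/2) (since 28! · 2^(C(28,2) − 1) > 2^(28^2/2) ≥ n^28). Hence R(28, 28) > 2^(28/2) = 16384.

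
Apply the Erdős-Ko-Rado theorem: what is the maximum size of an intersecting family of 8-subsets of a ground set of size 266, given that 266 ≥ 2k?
max |F| = C(265, 7) = 16810859697060

The Erdős-Ko-Rado theorem states: for n ≥ 2k, an intersecting family of k-subsets of an n-element set has size at most C(n − 1, k − 1), with equality for 'star' families {A ⊆ [n] : |A| = k, i ∈ A} (fix an element i). For n = 266, k = 8: C(265, 7) = 16810859697060.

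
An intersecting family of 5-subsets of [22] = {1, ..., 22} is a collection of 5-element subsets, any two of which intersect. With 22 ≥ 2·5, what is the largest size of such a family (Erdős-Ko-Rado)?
max |F| = C(21, 4) = 5985

Erdős-Ko-Rado (1961): when n ≥ 2k, max |F| = C(n−1, k−1). The bound is attained by the star {A : i ∈ A} for any fixed i ∈ [n]. Here C(22−1, 5−1) = C(21, 4) = 5985.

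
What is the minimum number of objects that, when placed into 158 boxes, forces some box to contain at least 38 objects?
n = (38 − 1)·158 + 1 = 5847

By the generalised pigeonhole principle, to guarantee some box contains ≥ r objects we need more than (r − 1) · k objects total. Threshold: n = (r − 1) · k + 1. With r = 38 and k = 158: n = 37 · 158 + 1 = 5846 + 1 = 5847. For n = 5846 = 37 · 158, we can put exactly 37 objects in every box, avoiding 38 in any single one — so 5847 is tight.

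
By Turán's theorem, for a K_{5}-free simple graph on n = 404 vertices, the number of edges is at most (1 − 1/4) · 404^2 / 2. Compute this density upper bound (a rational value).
Turán density bound = (3/4) · 404^2/2 = 61206

Turán's theorem: ex(n, K_{r+1}) is achieved by the complete r-partite Turán graph T(n, r) with parts as balanced as possible, and is at most (1 − 1/r) · n^2/2. For r = 4, n = 404: the density bound is (3/4) · 163216/2 = 61206. Since 4 ∣ 404, the Turán graph T(404, 4) has parts of equal size 101, and its edge count e(T(404, 4)) = 61206 attains the density bound exactly.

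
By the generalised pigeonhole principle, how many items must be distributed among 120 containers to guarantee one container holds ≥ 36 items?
n = (36 − 1)·120 + 1 = 4201

By the generalised pigeonhole principle, to guarantee some box contains ≥ r objects we need more than (r − 1) · k objects total. Threshold: n = (r − 1) · k + 1. With r = 36 and k = 120: n = 35 · 120 + 1 = 4200 + 1 = 4201. For n = 4200 = 35 · 120, we can put exactly 35 objects in every box, avoiding 36 in any single one — so 4201 is tight.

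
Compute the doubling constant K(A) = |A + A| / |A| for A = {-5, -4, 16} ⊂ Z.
K = |A + A| / |A| = 6/3 = 2

Enumerate A + A = {a + b : a, b ∈ A}. With |A| = 3, there are |A|^2 = 9 ordered sum pairs; collecting distinct values, A + A = {-10, -9, -8, 11, 12, 32}, so |A + A| = 6. Thus K = 6/3 = 2. For comparison, the minimum possible |A + A| over all 3-element sets is 2·3 − 1 = 5 (so min K = 5/3), attained only by arithmetic progressions.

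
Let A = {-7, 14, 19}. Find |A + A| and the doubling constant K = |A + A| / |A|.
K = |A + A| / |A| = 6/3 = 2

Enumerate A + A = {a + b : a, b ∈ A}. With |A| = 3, there are |A|^2 = 9 ordered sum pairs; collecting distinct values, A + A = {-14, 7, 12, 28, 33, 38}, so |A + A| = 6. Thus K = 6/3 = 2. For comparison, the minimum possible |A + A| over all 3-element sets is 2·3 − 1 = 5 (so min K = 5/3), attained only by arithmetic progressions.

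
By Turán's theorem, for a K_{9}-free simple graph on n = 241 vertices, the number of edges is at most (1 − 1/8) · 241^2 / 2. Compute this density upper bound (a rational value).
Turán density bound = (7/8) · 241^2/2 = 406567/16 ≈ 25410.4375

Turán's theorem: ex(n, K_{r+1}) is achieved by the complete r-partite Turán graph T(n, r) with parts as balanced as possible, and is at most (1 − 1/r) · n^2/2. For r = 8, n = 241: the density bound is (7/8) · 58081/2 = 406567/16 ≈ 25410.4375. The integer-valued extremum is e(T(241, 8)) = 25410, which is strictly less than the density bound 406567/16 since 8 ∤ 241 (the parts of T(241, 8) cannot all be equal).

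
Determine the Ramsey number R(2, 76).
R(2, 76) = 76

R(2, k) = k for all k ≥ 2: in a 2-colouring of K_k, either some edge is red (a red K_2) or all edges are blue (a blue K_k). And K_{75} coloured all-blue has no blue K_76, so R(2, 76) > 75. Hence R(2, 76) = 76.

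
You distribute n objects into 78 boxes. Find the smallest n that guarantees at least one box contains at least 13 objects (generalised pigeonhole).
n = (13 − 1)·78 + 1 = 937

By the generalised pigeonhole principle, to guarantee some box contains ≥ r objects we need more than (r − 1) · k objects total. Threshold: n = (r − 1) · k + 1. With r = 13 and k = 78: n = 12 · 78 + 1 = 936 + 1 = 937. For n = 936 = 12 · 78, we can put exactly 12 objects in every box, avoiding 13 in any single one — so 937 is tight.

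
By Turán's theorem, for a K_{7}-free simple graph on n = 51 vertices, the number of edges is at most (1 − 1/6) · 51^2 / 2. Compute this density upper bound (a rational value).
Turán density bound = (5/6) · 51^2/2 = 4335/4 ≈ 1083.75

Turán's theorem: ex(n, K_{r+1}) is achieved by the complete r-partite Turán graph T(n, r) with parts as balanced as possible, and is at most (1 − 1/r) · n^2/2. For r = 6, n = 51: the density bound is (5/6) · 2601/2 = 4335/4 ≈ 1083.75. The integer-valued extremum is e(T(51, 6)) = 1083, which is strictly less than the density bound 4335/4 since 6 ∤ 51 (the parts of T(51, 6) cannot all be equal).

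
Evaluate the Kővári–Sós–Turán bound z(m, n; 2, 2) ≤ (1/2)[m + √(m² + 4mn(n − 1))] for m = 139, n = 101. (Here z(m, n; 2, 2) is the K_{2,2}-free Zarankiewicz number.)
z(139, 101; 2, 2) ≤ (1/2)[139 + √(139² + 4·139·101·100)] = (1/2)[139 + √5634921] = 1256.3994

Kővári–Sós–Turán: let r_1, ..., r_139 be the row sums and z = Σ r_i the total number of 1s. Each pair of columns can share at most one row with both entries 1 (else a 2×2 all-ones block appears), so Σ_i C(r_i, 2) ≤ C(101, 2) = 5050. By convexity Σ_i C(r_i, 2) ≥ 139·C(z/139, 2) = z(z − 139)/(2·139), giving z² − 139z − 139·101·100 ≤ 0 and hence z ≤ (1/2)[139 + √(19321 + 4·1403900)] = (1/2)[139 + √5634921] ≈ (1/2)(139 + 2373.7989) = 1256.3994.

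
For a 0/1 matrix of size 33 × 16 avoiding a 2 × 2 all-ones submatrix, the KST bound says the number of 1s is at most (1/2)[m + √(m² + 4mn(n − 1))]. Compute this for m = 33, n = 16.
z(33, 16; 2, 2) ≤ (1/2)[33 + √(33² + 4·33·16·15)] = (1/2)[33 + √32769] = 107.011

Kővári–Sós–Turán: let r_1, ..., r_33 be the row sums and z = Σ r_i the total number of 1s. Each pair of columns can share at most one row with both entries 1 (else a 2×2 all-ones block appears), so Σ_i C(r_i, 2) ≤ C(16, 2) = 120. By convexity Σ_i C(r_i, 2) ≥ 33·C(z/33, 2) = z(z − 33)/(2·33), giving z² − 33z − 33·16·15 ≤ 0 and hence z ≤ (1/2)[33 + √(1089 + 4·7920)] = (1/2)[33 + √32769] ≈ (1/2)(33 + 181.0221) = 107.011.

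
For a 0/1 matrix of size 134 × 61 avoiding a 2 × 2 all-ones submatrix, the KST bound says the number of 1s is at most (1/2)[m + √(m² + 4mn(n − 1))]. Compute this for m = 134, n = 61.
z(134, 61; 2, 2) ≤ (1/2)[134 + √(134² + 4·134·61·60)] = (1/2)[134 + √1979716] = 770.5119

Kővári–Sós–Turán: let r_1, ..., r_134 be the row sums and z = Σ r_i the total number of 1s. Each pair of columns can share at most one row with both entries 1 (else a 2×2 all-ones block appears), so Σ_i C(r_i, 2) ≤ C(61, 2) = 1830. By convexity Σ_i C(r_i, 2) ≥ 134·C(z/134, 2) = z(z − 134)/(2·134), giving z² − 134z − 134·61·60 ≤ 0 and hence z ≤ (1/2)[134 + √(17956 + 4·490440)] = (1/2)[134 + √1979716] ≈ (1/2)(134 + 1407.0238) = 770.5119.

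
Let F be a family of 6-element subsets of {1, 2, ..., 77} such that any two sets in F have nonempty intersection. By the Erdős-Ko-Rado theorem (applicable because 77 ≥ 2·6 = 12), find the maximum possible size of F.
max |F| = C(76, 5) = 18474840

Erdős-Ko-Rado (1961): when n ≥ 2k, max |F| = C(n−1, k−1). The bound is attained by the star {A : i ∈ A} for any fixed i ∈ [n]. Here C(77−1, 6−1) = C(76, 5) = 18474840.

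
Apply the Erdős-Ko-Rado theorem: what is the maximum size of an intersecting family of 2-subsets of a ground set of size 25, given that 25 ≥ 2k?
max |F| = C(24, 1) = 24

The Erdős-Ko-Rado theorem states: for n ≥ 2k, an intersecting family of k-subsets of an n-element set has size at most C(n − 1, k − 1), with equality for 'star' families {A ⊆ [n] : |A| = k, i ∈ A} (fix an element i). For n = 25, k = 2: C(24, 1) = 24.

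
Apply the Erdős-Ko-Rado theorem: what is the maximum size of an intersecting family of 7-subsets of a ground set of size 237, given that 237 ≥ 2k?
max |F| = C(236, 6) = 225070777932

The Erdős-Ko-Rado theorem states: for n ≥ 2k, an intersecting family of k-subsets of an n-element set has size at most C(n − 1, k − 1), with equality for 'star' families {A ⊆ [n] : |A| = k, i ∈ A} (fix an element i). For n = 237, k = 7: C(236, 6) = 225070777932.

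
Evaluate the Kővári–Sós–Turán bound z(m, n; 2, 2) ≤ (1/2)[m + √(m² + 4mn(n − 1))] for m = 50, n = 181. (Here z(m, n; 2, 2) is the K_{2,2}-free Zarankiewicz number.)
z(50, 181; 2, 2) ≤ (1/2)[50 + √(50² + 4·50·181·180)] = (1/2)[50 + √6518500] = 1301.5677

Kővári–Sós–Turán: let r_1, ..., r_50 be the row sums and z = Σ r_i the total number of 1s. Each pair of columns can share at most one row with both entries 1 (else a 2×2 all-ones block appears), so Σ_i C(r_i, 2) ≤ C(181, 2) = 16290. By convexity Σ_i C(r_i, 2) ≥ 50·C(z/50, 2) = z(z − 50)/(2·50), giving z² − 50z − 50·181·180 ≤ 0 and hence z ≤ (1/2)[50 + √(2500 + 4·1629000)] = (1/2)[50 + √6518500] ≈ (1/2)(50 + 2553.1353) = 1301.5677.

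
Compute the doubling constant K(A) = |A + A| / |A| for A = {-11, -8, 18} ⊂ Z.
K = |A + A| / |A| = 6/3 = 2

Enumerate A + A = {a + b : a, b ∈ A}. With |A| = 3, there are |A|^2 = 9 ordered sum pairs; collecting distinct values, A + A = {-22, -19, -16, 7, 10, 36}, so |A + A| = 6. Thus K = 6/3 = 2. For comparison, the minimum possible |A + A| over all 3-element sets is 2·3 − 1 = 5 (so min K = 5/3), attained only by arithmetic progressions.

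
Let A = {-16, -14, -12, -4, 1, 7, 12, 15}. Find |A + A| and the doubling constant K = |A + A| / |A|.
K = |A + A| / |A| = 33/8

Enumerate A + A = {a + b : a, b ∈ A}. With |A| = 8, there are |A|^2 = 64 ordered sum pairs; collecting distinct values, A + A = {-32, -30, -28, -26, -24, -20, -18, -16, -15, -13, -11, -9, -8, -7, -5, -4, -3, -2, -1, 0, 1, 2, 3, 8, 11, 13, 14, 16, 19, 22, 24, 27, 30}, so |A + A| = 33. Thus K = 33/8. For comparison, the minimum possible |A + A| over all 8-element sets is 2·8 − 1 = 15 (so min K = 15/8), attained only by arithmetic progressions.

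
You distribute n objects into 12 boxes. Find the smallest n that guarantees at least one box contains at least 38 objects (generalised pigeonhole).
n = (38 − 1)·12 + 1 = 445

By the generalised pigeonhole principle, to guarantee some box contains ≥ r objects we need more than (r − 1) · k objects total. Threshold: n = (r − 1) · k + 1. With r = 38 and k = 12: n = 37 · 12 + 1 = 444 + 1 = 445. For n = 444 = 37 · 12, we can put exactly 37 objects in every box, avoiding 38 in any single one — so 445 is tight.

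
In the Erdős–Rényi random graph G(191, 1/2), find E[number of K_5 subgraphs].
E[# K_5] = C(191, 5) · (1/2)^C(5, 2) = 2009402703 / 2^10 ≈ 1962307.327148

For each 5-subset S of vertices (there are C(191, 5) = 2009402703 such S), let X_S = 1 if S induces a K_5 (all C(5, 2) = 10 edges present). Then P(X_S = 1) = (1/2)^10 = 1/1024. By linearity of expectation, E[# K_5] = C(191, 5) · (1/2)^10 = 2009402703 / 1024 ≈ 1962307.327148.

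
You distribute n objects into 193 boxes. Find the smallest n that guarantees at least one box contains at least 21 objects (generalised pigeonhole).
n = (21 − 1)·193 + 1 = 3861

By the generalised pigeonhole principle, to guarantee some box contains ≥ r objects we need more than (r − 1) · k objects total. Threshold: n = (r − 1) · k + 1. With r = 21 and k = 193: n = 20 · 193 + 1 = 3860 + 1 = 3861. For n = 3860 = 20 · 193, we can put exactly 20 objects in every box, avoiding 21 in any single one — so 3861 is tight.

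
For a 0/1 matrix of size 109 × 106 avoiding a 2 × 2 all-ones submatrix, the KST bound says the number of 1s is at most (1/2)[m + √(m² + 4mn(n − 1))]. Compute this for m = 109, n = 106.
z(109, 106; 2, 2) ≤ (1/2)[109 + √(109² + 4·109·106·105)] = (1/2)[109 + √4864561] = 1157.2875

Kővári–Sós–Turán: let r_1, ..., r_109 be the row sums and z = Σ r_i the total number of 1s. Each pair of columns can share at most one row with both entries 1 (else a 2×2 all-ones block appears), so Σ_i C(r_i, 2) ≤ C(106, 2) = 5565. By convexity Σ_i C(r_i, 2) ≥ 109·C(z/109, 2) = z(z − 109)/(2·109), giving z² − 109z − 109·106·105 ≤ 0 and hence z ≤ (1/2)[109 + √(11881 + 4·1213170)] = (1/2)[109 + √4864561] ≈ (1/2)(109 + 2205.575) = 1157.2875.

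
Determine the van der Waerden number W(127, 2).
W(127, 2) = 127 + 1 = 128

A 2-term AP is any pair of integers, so a monochromatic 2-AP exists iff some colour is used at least twice. With 127 colours, the colouring i ↦ i on {1, ..., 127} uses each colour once, avoiding any monochromatic pair, so W(127, 2) > 127. For {1, ..., 128}, pigeonhole forces two integers of the same colour, which form a monochromatic 2-AP. Hence W(127, 2) = 128.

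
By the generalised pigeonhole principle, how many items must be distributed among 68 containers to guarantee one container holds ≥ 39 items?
n = (39 − 1)·68 + 1 = 2585

By the generalised pigeonhole principle, to guarantee some box contains ≥ r objects we need more than (r − 1) · k objects total. Threshold: n = (r − 1) · k + 1. With r = 39 and k = 68: n = 38 · 68 + 1 = 2584 + 1 = 2585. For n = 2584 = 38 · 68, we can put exactly 38 objects in every box, avoiding 39 in any single one — so 2585 is tight.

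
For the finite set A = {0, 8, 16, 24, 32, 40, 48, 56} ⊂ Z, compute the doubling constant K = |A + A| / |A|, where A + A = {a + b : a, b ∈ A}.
K = |A + A| / |A| = 15/8

Enumerate A + A = {a + b : a, b ∈ A}. With |A| = 8, there are |A|^2 = 64 ordered sum pairs; collecting distinct values, A + A = {0, 8, 16, 24, 32, 40, 48, 56, 64, 72, 80, 88, 96, 104, 112}, so |A + A| = 15. Thus K = 15/8. Here |A + A| = 2|A| − 1 = 15, the minimum possible — so K = 15/8 is minimal, which holds iff A is an arithmetic progression.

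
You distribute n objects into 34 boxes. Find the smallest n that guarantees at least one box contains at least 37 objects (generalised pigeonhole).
n = (37 − 1)·34 + 1 = 1225

By the generalised pigeonhole principle, to guarantee some box contains ≥ r objects we need more than (r − 1) · k objects total. Threshold: n = (r − 1) · k + 1. With r = 37 and k = 34: n = 36 · 34 + 1 = 1224 + 1 = 1225. For n = 1224 = 36 · 34, we can put exactly 36 objects in every box, avoiding 37 in any single one — so 1225 is tight.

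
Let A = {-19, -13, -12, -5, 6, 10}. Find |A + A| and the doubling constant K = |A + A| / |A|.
K = |A + A| / |A| = 20/6 = 10/3

Enumerate A + A = {a + b : a, b ∈ A}. With |A| = 6, there are |A|^2 = 36 ordered sum pairs; collecting distinct values, A + A = {-38, -32, -31, -26, -25, -24, -18, -17, -13, -10, -9, -7, -6, -3, -2, 1, 5, 12, 16, 20}, so |A + A| = 20. Thus K = 20/6 = 10/3. For comparison, the minimum possible |A + A| over all 6-element sets is 2·6 − 1 = 11 (so min K = 11/6), attained only by arithmetic progressions.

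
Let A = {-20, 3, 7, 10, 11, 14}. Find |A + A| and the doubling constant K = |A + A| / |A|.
K = |A + A| / |A| = 18/6 = 3

Enumerate A + A = {a + b : a, b ∈ A}. With |A| = 6, there are |A|^2 = 36 ordered sum pairs; collecting distinct values, A + A = {-40, -17, -13, -10, -9, -6, 6, 10, 13, 14, 17, 18, 20, 21, 22, 24, 25, 28}, so |A + A| = 18. Thus K = 18/6 = 3. For comparison, the minimum possible |A + A| over all 6-element sets is 2·6 − 1 = 11 (so min K = 11/6), attained only by arithmetic progressions.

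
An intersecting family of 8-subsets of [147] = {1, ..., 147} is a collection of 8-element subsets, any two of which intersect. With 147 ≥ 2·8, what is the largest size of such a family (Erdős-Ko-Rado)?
max |F| = C(146, 7) = 242451203280

The Erdős-Ko-Rado theorem states: for n ≥ 2k, an intersecting family of k-subsets of an n-element set has size at most C(n − 1, k − 1), with equality for 'star' families {A ⊆ [n] : |A| = k, i ∈ A} (fix an element i). For n = 147, k = 8: C(146, 7) = 242451203280.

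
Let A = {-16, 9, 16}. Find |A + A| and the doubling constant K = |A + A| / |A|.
K = |A + A| / |A| = 6/3 = 2

Enumerate A + A = {a + b : a, b ∈ A}. With |A| = 3, there are |A|^2 = 9 ordered sum pairs; collecting distinct values, A + A = {-32, -7, 0, 18, 25, 32}, so |A + A| = 6. Thus K = 6/3 = 2. For comparison, the minimum possible |A + A| over all 3-element sets is 2·3 − 1 = 5 (so min K = 5/3), attained only by arithmetic progressions.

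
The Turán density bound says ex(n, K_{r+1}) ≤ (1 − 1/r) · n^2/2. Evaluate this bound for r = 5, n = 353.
Turán density bound = (4/5) · 353^2/2 = 249218/5 ≈ 49843.6

Turán's theorem: ex(n, K_{r+1}) is achieved by the complete r-partite Turán graph T(n, r) with parts as balanced as possible, and is at most (1 − 1/r) · n^2/2. For r = 5, n = 353: the density bound is (4/5) · 124609/2 = 249218/5 ≈ 49843.6. The integer-valued extremum is e(T(353, 5)) = 49843, which is strictly less than the density bound 249218/5 since 5 ∤ 353 (the parts of T(353, 5) cannot all be equal).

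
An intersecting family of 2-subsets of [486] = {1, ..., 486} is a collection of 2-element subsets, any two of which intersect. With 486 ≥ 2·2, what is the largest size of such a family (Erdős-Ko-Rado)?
max |F| = C(485, 1) = 485

The Erdős-Ko-Rado theorem states: for n ≥ 2k, an intersecting family of k-subsets of an n-element set has size at most C(n − 1, k − 1), with equality for 'star' families {A ⊆ [n] : |A| = k, i ∈ A} (fix an element i). For n = 486, k = 2: C(485, 1) = 485.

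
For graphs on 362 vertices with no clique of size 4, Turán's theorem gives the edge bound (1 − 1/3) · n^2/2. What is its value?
Turán density bound = (2/3) · 362^2/2 = 131044/3 ≈ 43681.3333

Turán's theorem: ex(n, K_{r+1}) is achieved by the complete r-partite Turán graph T(n, r) with parts as balanced as possible, and is at most (1 − 1/r) · n^2/2. For r = 3, n = 362: the density bound is (2/3) · 131044/2 = 131044/3 ≈ 43681.3333. The integer-valued extremum is e(T(362, 3)) = 43681, which is strictly less than the density bound 131044/3 since 3 ∤ 362 (the parts of T(362, 3) cannot all be equal).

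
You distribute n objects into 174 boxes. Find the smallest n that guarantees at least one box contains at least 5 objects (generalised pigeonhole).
n = (5 − 1)·174 + 1 = 697

By the generalised pigeonhole principle, to guarantee some box contains ≥ r objects we need more than (r − 1) · k objects total. Threshold: n = (r − 1) · k + 1. With r = 5 and k = 174: n = 4 · 174 + 1 = 696 + 1 = 697. For n = 696 = 4 · 174, we can put exactly 4 objects in every box, avoiding 5 in any single one — so 697 is tight.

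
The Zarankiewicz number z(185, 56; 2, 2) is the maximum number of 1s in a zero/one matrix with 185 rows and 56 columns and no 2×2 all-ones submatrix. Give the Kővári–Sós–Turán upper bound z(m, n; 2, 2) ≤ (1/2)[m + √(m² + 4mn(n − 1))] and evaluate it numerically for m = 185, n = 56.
z(185, 56; 2, 2) ≤ (1/2)[185 + √(185² + 4·185·56·55)] = (1/2)[185 + √2313425] = 852.9974

Kővári–Sós–Turán: let r_1, ..., r_185 be the row sums and z = Σ r_i the total number of 1s. Each pair of columns can share at most one row with both entries 1 (else a 2×2 all-ones block appears), so Σ_i C(r_i, 2) ≤ C(56, 2) = 1540. By convexity Σ_i C(r_i, 2) ≥ 185·C(z/185, 2) = z(z − 185)/(2·185), giving z² − 185z − 185·56·55 ≤ 0 and hence z ≤ (1/2)[185 + √(34225 + 4·569800)] = (1/2)[185 + √2313425] ≈ (1/2)(185 + 1520.9947) = 852.9974.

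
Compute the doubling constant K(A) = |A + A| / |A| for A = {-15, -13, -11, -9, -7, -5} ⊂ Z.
K = |A + A| / |A| = 11/6

Enumerate A + A = {a + b : a, b ∈ A}. With |A| = 6, there are |A|^2 = 36 ordered sum pairs; collecting distinct values, A + A = {-30, -28, -26, -24, -22, -20, -18, -16, -14, -12, -10}, so |A + A| = 11. Thus K = 11/6. Here |A + A| = 2|A| − 1 = 11, the minimum possible — so K = 11/6 is minimal, which holds iff A is an arithmetic progression.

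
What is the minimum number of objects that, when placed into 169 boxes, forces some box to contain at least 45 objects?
n = (45 − 1)·169 + 1 = 7437

By the generalised pigeonhole principle, to guarantee some box contains ≥ r objects we need more than (r − 1) · k objects total. Threshold: n = (r − 1) · k + 1. With r = 45 and k = 169: n = 44 · 169 + 1 = 7436 + 1 = 7437. For n = 7436 = 44 · 169, we can put exactly 44 objects in every box, avoiding 45 in any single one — so 7437 is tight.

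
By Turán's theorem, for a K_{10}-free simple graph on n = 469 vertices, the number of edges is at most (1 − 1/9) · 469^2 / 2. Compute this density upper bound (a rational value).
Turán density bound = (8/9) · 469^2/2 = 879844/9 ≈ 97760.4444

Turán's theorem: ex(n, K_{r+1}) is achieved by the complete r-partite Turán graph T(n, r) with parts as balanced as possible, and is at most (1 − 1/r) · n^2/2. For r = 9, n = 469: the density bound is (8/9) · 219961/2 = 879844/9 ≈ 97760.4444. The integer-valued extremum is e(T(469, 9)) = 97760, which is strictly less than the density bound 879844/9 since 9 ∤ 469 (the parts of T(469, 9) cannot all be equal).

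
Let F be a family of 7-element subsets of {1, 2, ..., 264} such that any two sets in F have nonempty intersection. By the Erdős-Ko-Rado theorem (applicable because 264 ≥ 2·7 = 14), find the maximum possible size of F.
max |F| = C(263, 6) = 433968161991

Erdős-Ko-Rado (1961): when n ≥ 2k, max |F| = C(n−1, k−1). The bound is attained by the star {A : i ∈ A} for any fixed i ∈ [n]. Here C(264−1, 7−1) = C(263, 6) = 433968161991.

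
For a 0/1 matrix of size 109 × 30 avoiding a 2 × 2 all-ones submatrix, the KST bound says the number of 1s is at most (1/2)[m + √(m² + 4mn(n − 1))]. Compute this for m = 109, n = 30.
z(109, 30; 2, 2) ≤ (1/2)[109 + √(109² + 4·109·30·29)] = (1/2)[109 + √391201] = 367.2303

Kővári–Sós–Turán: let r_1, ..., r_109 be the row sums and z = Σ r_i the total number of 1s. Each pair of columns can share at most one row with both entries 1 (else a 2×2 all-ones block appears), so Σ_i C(r_i, 2) ≤ C(30, 2) = 435. By convexity Σ_i C(r_i, 2) ≥ 109·C(z/109, 2) = z(z − 109)/(2·109), giving z² − 109z − 109·30·29 ≤ 0 and hence z ≤ (1/2)[109 + √(11881 + 4·94830)] = (1/2)[109 + √391201] ≈ (1/2)(109 + 625.4606) = 367.2303.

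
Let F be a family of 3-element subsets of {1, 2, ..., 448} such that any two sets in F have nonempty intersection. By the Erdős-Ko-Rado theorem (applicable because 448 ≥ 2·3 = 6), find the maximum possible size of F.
max |F| = C(447, 2) = 99681

Erdős-Ko-Rado (1961): when n ≥ 2k, max |F| = C(n−1, k−1). The bound is attained by the star {A : i ∈ A} for any fixed i ∈ [n]. Here C(448−1, 3−1) = C(447, 2) = 99681.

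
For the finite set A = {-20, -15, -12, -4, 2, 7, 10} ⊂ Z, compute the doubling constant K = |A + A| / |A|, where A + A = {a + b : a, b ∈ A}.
K = |A + A| / |A| = 22/7

Enumerate A + A = {a + b : a, b ∈ A}. With |A| = 7, there are |A|^2 = 49 ordered sum pairs; collecting distinct values, A + A = {-40, -35, -32, -30, -27, -24, -19, -18, -16, -13, -10, -8, -5, -2, 3, 4, 6, 9, 12, 14, 17, 20}, so |A + A| = 22. Thus K = 22/7. For comparison, the minimum possible |A + A| over all 7-element sets is 2·7 − 1 = 13 (so min K = 13/7), attained only by arithmetic progressions.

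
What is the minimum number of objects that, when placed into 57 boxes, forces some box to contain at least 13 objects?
n = (13 − 1)·57 + 1 = 685

By the generalised pigeonhole principle, to guarantee some box contains ≥ r objects we need more than (r − 1) · k objects total. Threshold: n = (r − 1) · k + 1. With r = 13 and k = 57: n = 12 · 57 + 1 = 684 + 1 = 685. For n = 684 = 12 · 57, we can put exactly 12 objects in every box, avoiding 13 in any single one — so 685 is tight.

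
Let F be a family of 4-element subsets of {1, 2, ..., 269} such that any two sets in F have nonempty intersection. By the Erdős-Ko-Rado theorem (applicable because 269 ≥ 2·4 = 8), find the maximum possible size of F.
max |F| = C(268, 3) = 3172316

Erdős-Ko-Rado (1961): when n ≥ 2k, max |F| = C(n−1, k−1). The bound is attained by the star {A : i ∈ A} for any fixed i ∈ [n]. Here C(269−1, 4−1) = C(268, 3) = 3172316.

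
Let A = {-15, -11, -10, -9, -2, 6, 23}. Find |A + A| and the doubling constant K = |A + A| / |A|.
K = |A + A| / |A| = 25/7

Enumerate A + A = {a + b : a, b ∈ A}. With |A| = 7, there are |A|^2 = 49 ordered sum pairs; collecting distinct values, A + A = {-30, -26, -25, -24, -22, -21, -20, -19, -18, -17, -13, -12, -11, -9, -5, -4, -3, 4, 8, 12, 13, 14, 21, 29, 46}, so |A + A| = 25. Thus K = 25/7. For comparison, the minimum possible |A + A| over all 7-element sets is 2·7 − 1 = 13 (so min K = 13/7), attained only by arithmetic progressions.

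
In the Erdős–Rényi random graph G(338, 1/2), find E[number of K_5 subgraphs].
E[# K_5] = C(338, 5) · (1/2)^C(5, 2) = 35685838552 / 2^10 = 4460729819/128 = 34849451.7109375

For each 5-subset S of vertices (there are C(338, 5) = 35685838552 such S), let X_S = 1 if S induces a K_5 (all C(5, 2) = 10 edges present). Then P(X_S = 1) = (1/2)^10 = 1/1024. By linearity of expectation, E[# K_5] = C(338, 5) · (1/2)^10 = 35685838552 / 1024 = 4460729819/128 = 34849451.7109375.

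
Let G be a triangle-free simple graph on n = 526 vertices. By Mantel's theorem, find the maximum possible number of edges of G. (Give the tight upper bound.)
ex(526, K_3) = ⌊526^2/4⌋ = 69169

Mantel (1907): a triangle-free graph on n vertices has at most ⌊n^2/4⌋ edges, with equality for the complete bipartite graph K_{⌊n/2⌋, ⌈n/2⌉}. For n = 526: ⌊526^2/4⌋ = ⌊276676/4⌋ = 69169. The extremal graph is K_{263, 263}, which has 263·263 = 69169 edges.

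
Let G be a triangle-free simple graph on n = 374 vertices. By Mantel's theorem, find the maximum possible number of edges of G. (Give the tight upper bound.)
ex(374, K_3) = ⌊374^2/4⌋ = 34969

Mantel (1907): a triangle-free graph on n vertices has at most ⌊n^2/4⌋ edges, with equality for the complete bipartite graph K_{⌊n/2⌋, ⌈n/2⌉}. For n = 374: ⌊374^2/4⌋ = ⌊139876/4⌋ = 34969. The extremal graph is K_{187, 187}, which has 187·187 = 34969 edges.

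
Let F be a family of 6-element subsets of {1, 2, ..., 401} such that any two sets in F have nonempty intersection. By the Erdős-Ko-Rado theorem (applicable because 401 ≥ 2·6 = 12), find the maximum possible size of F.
max |F| = C(400, 5) = 83218600080

The Erdős-Ko-Rado theorem states: for n ≥ 2k, an intersecting family of k-subsets of an n-element set has size at most C(n − 1, k − 1), with equality for 'star' families {A ⊆ [n] : |A| = k, i ∈ A} (fix an element i). For n = 401, k = 6: C(400, 5) = 83218600080.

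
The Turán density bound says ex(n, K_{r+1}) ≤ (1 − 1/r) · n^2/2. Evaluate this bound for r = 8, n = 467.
Turán density bound = (7/8) · 467^2/2 = 1526623/16 ≈ 95413.9375

Turán's theorem: ex(n, K_{r+1}) is achieved by the complete r-partite Turán graph T(n, r) with parts as balanced as possible, and is at most (1 − 1/r) · n^2/2. For r = 8, n = 467: the density bound is (7/8) · 218089/2 = 1526623/16 ≈ 95413.9375. The integer-valued extremum is e(T(467, 8)) = 95413, which is strictly less than the density bound 1526623/16 since 8 ∤ 467 (the parts of T(467, 8) cannot all be equal).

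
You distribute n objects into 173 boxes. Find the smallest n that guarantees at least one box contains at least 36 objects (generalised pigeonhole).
n = (36 − 1)·173 + 1 = 6056

By the generalised pigeonhole principle, to guarantee some box contains ≥ r objects we need more than (r − 1) · k objects total. Threshold: n = (r − 1) · k + 1. With r = 36 and k = 173: n = 35 · 173 + 1 = 6055 + 1 = 6056. For n = 6055 = 35 · 173, we can put exactly 35 objects in every box, avoiding 36 in any single one — so 6056 is tight.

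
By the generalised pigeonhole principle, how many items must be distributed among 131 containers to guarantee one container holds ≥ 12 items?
n = (12 − 1)·131 + 1 = 1442

By the generalised pigeonhole principle, to guarantee some box contains ≥ r objects we need more than (r − 1) · k objects total. Threshold: n = (r − 1) · k + 1. With r = 12 and k = 131: n = 11 · 131 + 1 = 1441 + 1 = 1442. For n = 1441 = 11 · 131, we can put exactly 11 objects in every box, avoiding 12 in any single one — so 1442 is tight.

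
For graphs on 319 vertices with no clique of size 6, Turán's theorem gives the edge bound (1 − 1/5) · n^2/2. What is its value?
Turán density bound = (4/5) · 319^2/2 = 203522/5 ≈ 40704.4

Turán's theorem: ex(n, K_{r+1}) is achieved by the complete r-partite Turán graph T(n, r) with parts as balanced as possible, and is at most (1 − 1/r) · n^2/2. For r = 5, n = 319: the density bound is (4/5) · 101761/2 = 203522/5 ≈ 40704.4. The integer-valued extremum is e(T(319, 5)) = 40704, which is strictly less than the density bound 203522/5 since 5 ∤ 319 (the parts of T(319, 5) cannot all be equal).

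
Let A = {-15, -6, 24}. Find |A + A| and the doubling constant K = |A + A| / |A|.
K = |A + A| / |A| = 6/3 = 2

Enumerate A + A = {a + b : a, b ∈ A}. With |A| = 3, there are |A|^2 = 9 ordered sum pairs; collecting distinct values, A + A = {-30, -21, -12, 9, 18, 48}, so |A + A| = 6. Thus K = 6/3 = 2. For comparison, the minimum possible |A + A| over all 3-element sets is 2·3 − 1 = 5 (so min K = 5/3), attained only by arithmetic progressions.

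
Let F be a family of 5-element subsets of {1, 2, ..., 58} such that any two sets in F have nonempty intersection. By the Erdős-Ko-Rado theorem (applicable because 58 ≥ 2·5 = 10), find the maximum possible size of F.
max |F| = C(57, 4) = 395010

Erdős-Ko-Rado (1961): when n ≥ 2k, max |F| = C(n−1, k−1). The bound is attained by the star {A : i ∈ A} for any fixed i ∈ [n]. Here C(58−1, 5−1) = C(57, 4) = 395010.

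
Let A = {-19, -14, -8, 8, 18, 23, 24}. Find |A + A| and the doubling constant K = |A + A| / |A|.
K = |A + A| / |A| = 25/7

Enumerate A + A = {a + b : a, b ∈ A}. With |A| = 7, there are |A|^2 = 49 ordered sum pairs; collecting distinct values, A + A = {-38, -33, -28, -27, -22, -16, -11, -6, -1, 0, 4, 5, 9, 10, 15, 16, 26, 31, 32, 36, 41, 42, 46, 47, 48}, so |A + A| = 25. Thus K = 25/7. For comparison, the minimum possible |A + A| over all 7-element sets is 2·7 − 1 = 13 (so min K = 13/7), attained only by arithmetic progressions.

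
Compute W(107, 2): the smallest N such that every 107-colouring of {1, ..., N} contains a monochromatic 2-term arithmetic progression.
W(107, 2) = 107 + 1 = 108

A 2-term AP is any pair of integers, so a monochromatic 2-AP exists iff some colour is used at least twice. With 107 colours, the colouring i ↦ i on {1, ..., 107} uses each colour once, avoiding any monochromatic pair, so W(107, 2) > 107. For {1, ..., 108}, pigeonhole forces two integers of the same colour, which form a monochromatic 2-AP. Hence W(107, 2) = 108.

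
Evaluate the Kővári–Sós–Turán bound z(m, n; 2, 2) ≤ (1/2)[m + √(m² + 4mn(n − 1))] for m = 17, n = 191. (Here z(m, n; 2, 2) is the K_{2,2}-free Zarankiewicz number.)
z(17, 191; 2, 2) ≤ (1/2)[17 + √(17² + 4·17·191·190)] = (1/2)[17 + √2468009] = 793.9949

Kővári–Sós–Turán: let r_1, ..., r_17 be the row sums and z = Σ r_i the total number of 1s. Each pair of columns can share at most one row with both entries 1 (else a 2×2 all-ones block appears), so Σ_i C(r_i, 2) ≤ C(191, 2) = 18145. By convexity Σ_i C(r_i, 2) ≥ 17·C(z/17, 2) = z(z − 17)/(2·17), giving z² − 17z − 17·191·190 ≤ 0 and hence z ≤ (1/2)[17 + √(289 + 4·616930)] = (1/2)[17 + √2468009] ≈ (1/2)(17 + 1570.9898) = 793.9949.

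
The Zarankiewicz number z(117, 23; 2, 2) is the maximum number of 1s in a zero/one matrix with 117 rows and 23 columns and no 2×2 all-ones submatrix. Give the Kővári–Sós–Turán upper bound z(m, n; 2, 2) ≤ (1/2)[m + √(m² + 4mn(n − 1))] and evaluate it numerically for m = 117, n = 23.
z(117, 23; 2, 2) ≤ (1/2)[117 + √(117² + 4·117·23·22)] = (1/2)[117 + √250497] = 308.7484

Kővári–Sós–Turán: let r_1, ..., r_117 be the row sums and z = Σ r_i the total number of 1s. Each pair of columns can share at most one row with both entries 1 (else a 2×2 all-ones block appears), so Σ_i C(r_i, 2) ≤ C(23, 2) = 253. By convexity Σ_i C(r_i, 2) ≥ 117·C(z/117, 2) = z(z − 117)/(2·117), giving z² − 117z − 117·23·22 ≤ 0 and hence z ≤ (1/2)[117 + √(13689 + 4·59202)] = (1/2)[117 + √250497] ≈ (1/2)(117 + 500.4968) = 308.7484.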